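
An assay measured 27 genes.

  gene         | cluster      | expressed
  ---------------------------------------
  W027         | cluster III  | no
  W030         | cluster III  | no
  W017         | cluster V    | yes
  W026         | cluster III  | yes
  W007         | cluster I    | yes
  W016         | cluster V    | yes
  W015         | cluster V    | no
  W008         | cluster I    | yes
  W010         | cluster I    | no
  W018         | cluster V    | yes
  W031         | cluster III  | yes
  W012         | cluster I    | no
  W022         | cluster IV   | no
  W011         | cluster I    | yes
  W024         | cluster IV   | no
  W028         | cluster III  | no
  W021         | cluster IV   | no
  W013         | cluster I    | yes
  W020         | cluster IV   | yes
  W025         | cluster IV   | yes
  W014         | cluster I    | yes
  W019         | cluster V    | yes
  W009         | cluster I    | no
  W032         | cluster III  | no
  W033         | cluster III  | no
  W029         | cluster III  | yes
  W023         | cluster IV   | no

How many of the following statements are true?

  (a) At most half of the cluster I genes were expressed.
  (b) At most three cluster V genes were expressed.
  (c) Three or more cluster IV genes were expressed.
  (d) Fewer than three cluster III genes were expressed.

(a) cluster I: |A| = 8, |A ∩ B| = 5; needs |A ∩ B| ≤ |A ∖ B| — false.
(b) cluster V: |A| = 5, |A ∩ B| = 4; needs |A ∩ B| ≤ 3 — false.
(c) cluster IV: |A| = 6, |A ∩ B| = 2; needs |A ∩ B| ≥ 3 — false.
(d) cluster III: |A| = 8, |A ∩ B| = 3; needs |A ∩ B| < 3 — false.

0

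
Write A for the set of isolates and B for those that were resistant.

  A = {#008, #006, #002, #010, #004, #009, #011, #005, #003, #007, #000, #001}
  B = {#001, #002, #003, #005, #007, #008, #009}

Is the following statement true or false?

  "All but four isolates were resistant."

The determiner here denotes the relation: |A ∖ B| = 4.
A (the restrictor) = {#008, #006, #002, #010, #004, #009, #011, #005, #003, #007, #000, #001}, |A| = 12.
A ∖ B = {#006, #010, #004, #011, #000}, so |A ∖ B| = 5.
|A ∖ B| = 5, so the statement is false.

False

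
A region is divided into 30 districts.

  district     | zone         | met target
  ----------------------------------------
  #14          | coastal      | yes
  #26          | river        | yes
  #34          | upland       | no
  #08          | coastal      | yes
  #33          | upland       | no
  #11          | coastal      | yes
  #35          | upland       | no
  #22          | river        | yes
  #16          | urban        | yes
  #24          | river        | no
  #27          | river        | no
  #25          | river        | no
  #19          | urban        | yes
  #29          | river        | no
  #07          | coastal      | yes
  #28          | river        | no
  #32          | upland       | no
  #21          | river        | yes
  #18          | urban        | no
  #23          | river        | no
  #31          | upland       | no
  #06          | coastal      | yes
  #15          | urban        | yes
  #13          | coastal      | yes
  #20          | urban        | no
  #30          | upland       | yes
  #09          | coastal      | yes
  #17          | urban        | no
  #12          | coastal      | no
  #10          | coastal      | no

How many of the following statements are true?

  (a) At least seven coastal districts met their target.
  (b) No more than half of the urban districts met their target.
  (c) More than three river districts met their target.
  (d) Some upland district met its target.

(a) coastal: |A| = 9, |A ∩ B| = 7; needs |A ∩ B| ≥ 7 — true.
(b) urban: |A| = 6, |A ∩ B| = 3; needs |A ∩ B| ≤ |A ∖ B| — true.
(c) river: |A| = 9, |A ∩ B| = 3; needs |A ∩ B| > 3 — false.
(d) upland: |A| = 6, |A ∩ B| = 1; needs A ∩ B ≠ ∅ (|A ∩ B| ≥ 1) — true.

3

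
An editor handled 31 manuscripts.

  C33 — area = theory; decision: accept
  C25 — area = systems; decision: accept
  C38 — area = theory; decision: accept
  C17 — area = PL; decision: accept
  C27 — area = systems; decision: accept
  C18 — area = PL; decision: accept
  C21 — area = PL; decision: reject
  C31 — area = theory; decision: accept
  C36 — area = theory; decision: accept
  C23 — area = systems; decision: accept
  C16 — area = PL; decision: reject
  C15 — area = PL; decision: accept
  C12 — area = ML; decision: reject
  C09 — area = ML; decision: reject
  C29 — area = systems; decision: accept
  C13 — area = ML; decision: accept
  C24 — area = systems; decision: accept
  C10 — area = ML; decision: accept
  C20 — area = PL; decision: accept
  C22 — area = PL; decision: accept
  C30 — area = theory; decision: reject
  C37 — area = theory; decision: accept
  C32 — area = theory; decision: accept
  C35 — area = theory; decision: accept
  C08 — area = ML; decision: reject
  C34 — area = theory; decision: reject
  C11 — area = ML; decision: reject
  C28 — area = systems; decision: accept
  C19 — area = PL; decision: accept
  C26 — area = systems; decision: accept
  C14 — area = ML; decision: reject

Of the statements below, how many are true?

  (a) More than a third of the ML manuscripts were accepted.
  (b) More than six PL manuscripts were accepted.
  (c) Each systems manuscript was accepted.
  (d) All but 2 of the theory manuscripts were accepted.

2

(a) ML: |A| = 7, |A ∩ B| = 2; needs |A ∩ B| / |A| > 1/3 — false.
(b) PL: |A| = 8, |A ∩ B| = 6; needs |A ∩ B| > 6 — false.
(c) systems: |A| = 7, |A ∩ B| = 7; needs A ⊆ B, i.e. every element of A is in B (|A ∖ B| = 0) — true.
(d) theory: |A| = 9, |A ∩ B| = 7; needs |A ∖ B| = 2 — true.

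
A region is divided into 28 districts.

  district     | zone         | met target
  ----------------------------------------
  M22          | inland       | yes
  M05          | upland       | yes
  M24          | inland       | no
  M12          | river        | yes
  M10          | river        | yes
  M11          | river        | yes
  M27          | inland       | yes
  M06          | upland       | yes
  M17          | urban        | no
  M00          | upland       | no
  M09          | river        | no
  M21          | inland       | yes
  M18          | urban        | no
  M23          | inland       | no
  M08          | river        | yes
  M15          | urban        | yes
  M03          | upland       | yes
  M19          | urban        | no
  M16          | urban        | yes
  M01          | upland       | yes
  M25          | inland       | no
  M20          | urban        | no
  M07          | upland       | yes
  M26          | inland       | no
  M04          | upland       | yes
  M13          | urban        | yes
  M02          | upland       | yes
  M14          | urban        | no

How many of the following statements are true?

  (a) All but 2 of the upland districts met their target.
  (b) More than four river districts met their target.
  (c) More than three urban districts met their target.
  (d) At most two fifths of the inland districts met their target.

0

(a) upland: |A| = 8, |A ∩ B| = 7; needs |A ∖ B| = 2 — false.
(b) river: |A| = 5, |A ∩ B| = 4; needs |A ∩ B| > 4 — false.
(c) urban: |A| = 8, |A ∩ B| = 3; needs |A ∩ B| > 3 — false.
(d) inland: |A| = 7, |A ∩ B| = 3; needs |A ∩ B| / |A| ≤ 2/5 — false.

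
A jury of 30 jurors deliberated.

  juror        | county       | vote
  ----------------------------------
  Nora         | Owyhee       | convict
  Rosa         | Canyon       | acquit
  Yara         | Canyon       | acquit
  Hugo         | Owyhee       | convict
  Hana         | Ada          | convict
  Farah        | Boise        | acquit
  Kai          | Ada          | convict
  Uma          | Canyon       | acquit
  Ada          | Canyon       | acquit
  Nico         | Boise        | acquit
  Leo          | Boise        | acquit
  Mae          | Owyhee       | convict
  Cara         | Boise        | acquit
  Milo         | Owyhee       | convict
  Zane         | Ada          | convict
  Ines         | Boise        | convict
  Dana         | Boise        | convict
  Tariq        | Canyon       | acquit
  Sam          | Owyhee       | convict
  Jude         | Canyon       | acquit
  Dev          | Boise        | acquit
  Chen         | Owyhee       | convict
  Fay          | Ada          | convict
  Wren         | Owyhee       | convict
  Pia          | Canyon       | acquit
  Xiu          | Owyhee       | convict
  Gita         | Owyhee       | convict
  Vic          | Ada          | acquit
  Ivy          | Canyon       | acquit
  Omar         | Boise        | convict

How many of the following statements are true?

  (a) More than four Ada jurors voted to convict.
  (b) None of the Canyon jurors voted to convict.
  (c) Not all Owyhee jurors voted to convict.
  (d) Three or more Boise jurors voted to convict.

(a) Ada: |A| = 5, |A ∩ B| = 4; needs |A ∩ B| > 4 — false.
(b) Canyon: |A| = 8, |A ∩ B| = 0; needs A ∩ B = ∅ (|A ∩ B| = 0) — true.
(c) Owyhee: |A| = 9, |A ∩ B| = 9; needs A ⊄ B (|A ∖ B| ≥ 1) — false.
(d) Boise: |A| = 8, |A ∩ B| = 3; needs |A ∩ B| ≥ 3 — true.

2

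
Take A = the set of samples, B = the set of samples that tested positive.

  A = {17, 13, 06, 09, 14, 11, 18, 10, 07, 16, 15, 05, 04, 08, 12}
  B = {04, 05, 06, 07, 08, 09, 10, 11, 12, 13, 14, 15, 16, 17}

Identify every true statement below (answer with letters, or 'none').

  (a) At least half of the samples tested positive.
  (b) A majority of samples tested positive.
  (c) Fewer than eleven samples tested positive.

|A| = 15, |A ∩ B| = 14, |A ∖ B| = 1.
(a) |A ∩ B| ≥ |A ∖ B|: holds.
(b) |A ∩ B| > |A ∖ B|: holds.
(c) |A ∩ B| < 11: fails.

(a), (b)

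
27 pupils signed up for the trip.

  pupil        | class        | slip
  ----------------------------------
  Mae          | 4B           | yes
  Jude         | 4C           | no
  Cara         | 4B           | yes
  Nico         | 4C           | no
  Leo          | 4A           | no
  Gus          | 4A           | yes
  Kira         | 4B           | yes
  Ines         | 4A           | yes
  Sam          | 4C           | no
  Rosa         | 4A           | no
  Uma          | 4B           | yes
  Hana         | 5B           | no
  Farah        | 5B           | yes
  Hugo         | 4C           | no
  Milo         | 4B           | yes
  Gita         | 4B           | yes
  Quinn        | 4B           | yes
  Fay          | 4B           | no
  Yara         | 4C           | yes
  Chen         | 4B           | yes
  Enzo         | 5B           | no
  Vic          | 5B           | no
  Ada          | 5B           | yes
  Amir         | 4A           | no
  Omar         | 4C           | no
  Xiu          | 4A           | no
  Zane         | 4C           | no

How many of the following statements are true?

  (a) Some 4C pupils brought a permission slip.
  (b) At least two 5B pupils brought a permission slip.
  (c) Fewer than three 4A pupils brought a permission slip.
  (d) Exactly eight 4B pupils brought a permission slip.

(a) 4C: |A| = 7, |A ∩ B| = 1; needs A ∩ B ≠ ∅ (|A ∩ B| ≥ 1) — true.
(b) 5B: |A| = 5, |A ∩ B| = 2; needs |A ∩ B| ≥ 2 — true.
(c) 4A: |A| = 6, |A ∩ B| = 2; needs |A ∩ B| < 3 — true.
(d) 4B: |A| = 9, |A ∩ B| = 8; needs |A ∩ B| = 8 — true.

4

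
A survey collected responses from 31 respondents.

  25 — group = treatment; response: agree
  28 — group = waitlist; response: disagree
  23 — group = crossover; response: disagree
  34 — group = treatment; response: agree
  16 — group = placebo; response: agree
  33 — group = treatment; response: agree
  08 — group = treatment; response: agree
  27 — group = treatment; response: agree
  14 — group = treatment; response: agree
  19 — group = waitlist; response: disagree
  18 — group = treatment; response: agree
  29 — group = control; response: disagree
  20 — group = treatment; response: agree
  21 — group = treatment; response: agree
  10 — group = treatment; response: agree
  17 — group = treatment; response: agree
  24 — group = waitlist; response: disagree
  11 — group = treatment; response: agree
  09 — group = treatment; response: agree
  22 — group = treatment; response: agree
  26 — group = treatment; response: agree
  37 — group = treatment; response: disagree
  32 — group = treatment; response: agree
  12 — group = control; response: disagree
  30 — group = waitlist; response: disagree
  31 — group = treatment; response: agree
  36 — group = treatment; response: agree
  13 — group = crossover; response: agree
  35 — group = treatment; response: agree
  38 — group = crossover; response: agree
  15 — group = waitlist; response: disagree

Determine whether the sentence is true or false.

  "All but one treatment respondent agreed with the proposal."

The determiner here denotes the relation: |A ∖ B| = 1.
|A| = 20, |A ∩ B| = 19, |A ∖ B| = 1.
|A ∖ B| = 1, so the statement is true.

True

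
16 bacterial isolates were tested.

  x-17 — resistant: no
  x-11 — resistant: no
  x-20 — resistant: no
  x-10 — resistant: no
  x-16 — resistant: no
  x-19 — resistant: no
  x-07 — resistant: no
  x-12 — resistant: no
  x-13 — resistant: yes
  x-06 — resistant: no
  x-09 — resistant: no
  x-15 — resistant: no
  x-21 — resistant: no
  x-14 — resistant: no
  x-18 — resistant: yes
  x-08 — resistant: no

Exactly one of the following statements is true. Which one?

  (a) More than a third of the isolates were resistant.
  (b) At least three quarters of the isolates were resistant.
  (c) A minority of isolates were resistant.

(c)

|A| = 16, |A ∩ B| = 2, |A ∖ B| = 14.
(a) requires |A ∩ B| / |A| > 1/3: false.
(b) requires |A ∩ B| / |A| ≥ 3/4: false.
(c) requires |A ∩ B| < |A ∖ B|: true.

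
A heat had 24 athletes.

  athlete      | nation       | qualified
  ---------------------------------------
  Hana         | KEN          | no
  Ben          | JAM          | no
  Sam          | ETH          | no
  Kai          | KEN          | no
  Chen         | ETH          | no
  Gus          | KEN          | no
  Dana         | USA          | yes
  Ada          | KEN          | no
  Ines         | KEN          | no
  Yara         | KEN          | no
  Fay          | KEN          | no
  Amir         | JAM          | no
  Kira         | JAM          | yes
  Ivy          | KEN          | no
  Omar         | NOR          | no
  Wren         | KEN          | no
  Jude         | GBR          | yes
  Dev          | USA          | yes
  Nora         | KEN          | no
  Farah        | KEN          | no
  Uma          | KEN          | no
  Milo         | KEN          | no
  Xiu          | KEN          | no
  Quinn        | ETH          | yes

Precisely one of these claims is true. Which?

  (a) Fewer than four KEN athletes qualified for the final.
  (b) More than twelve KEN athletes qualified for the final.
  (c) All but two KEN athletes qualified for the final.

|A| = 14, |A ∩ B| = 0, |A ∖ B| = 14.
(a) requires |A ∩ B| < 4: true.
(b) requires |A ∩ B| > 12: false.
(c) requires |A ∖ B| = 2: false.

(a)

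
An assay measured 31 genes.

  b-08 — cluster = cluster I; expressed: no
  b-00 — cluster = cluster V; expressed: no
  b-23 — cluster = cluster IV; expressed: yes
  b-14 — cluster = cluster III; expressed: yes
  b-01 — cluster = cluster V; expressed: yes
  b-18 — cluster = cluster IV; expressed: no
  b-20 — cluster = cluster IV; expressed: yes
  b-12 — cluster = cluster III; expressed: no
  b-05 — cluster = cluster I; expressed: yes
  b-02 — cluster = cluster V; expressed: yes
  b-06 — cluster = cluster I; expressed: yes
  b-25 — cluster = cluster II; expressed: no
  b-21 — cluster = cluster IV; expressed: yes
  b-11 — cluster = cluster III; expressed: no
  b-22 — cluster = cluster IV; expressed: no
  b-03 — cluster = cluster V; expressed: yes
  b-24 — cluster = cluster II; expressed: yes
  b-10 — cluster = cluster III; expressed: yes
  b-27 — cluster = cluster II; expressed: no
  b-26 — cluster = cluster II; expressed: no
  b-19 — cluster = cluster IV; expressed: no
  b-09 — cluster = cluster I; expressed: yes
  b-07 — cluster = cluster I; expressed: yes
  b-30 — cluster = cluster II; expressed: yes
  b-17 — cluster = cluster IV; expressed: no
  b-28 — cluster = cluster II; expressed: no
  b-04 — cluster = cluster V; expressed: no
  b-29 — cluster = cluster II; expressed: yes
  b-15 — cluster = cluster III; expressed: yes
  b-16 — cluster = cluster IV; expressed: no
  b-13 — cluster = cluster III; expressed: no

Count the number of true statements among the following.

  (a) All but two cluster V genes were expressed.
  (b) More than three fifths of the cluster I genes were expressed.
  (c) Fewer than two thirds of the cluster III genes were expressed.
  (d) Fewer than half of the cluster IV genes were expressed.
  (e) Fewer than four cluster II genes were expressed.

5

(a) cluster V: |A| = 5, |A ∩ B| = 3; needs |A ∖ B| = 2 — true.
(b) cluster I: |A| = 5, |A ∩ B| = 4; needs |A ∩ B| / |A| > 3/5 — true.
(c) cluster III: |A| = 6, |A ∩ B| = 3; needs |A ∩ B| / |A| < 2/3 — true.
(d) cluster IV: |A| = 8, |A ∩ B| = 3; needs |A ∩ B| < |A ∖ B| — true.
(e) cluster II: |A| = 7, |A ∩ B| = 3; needs |A ∩ B| < 4 — true.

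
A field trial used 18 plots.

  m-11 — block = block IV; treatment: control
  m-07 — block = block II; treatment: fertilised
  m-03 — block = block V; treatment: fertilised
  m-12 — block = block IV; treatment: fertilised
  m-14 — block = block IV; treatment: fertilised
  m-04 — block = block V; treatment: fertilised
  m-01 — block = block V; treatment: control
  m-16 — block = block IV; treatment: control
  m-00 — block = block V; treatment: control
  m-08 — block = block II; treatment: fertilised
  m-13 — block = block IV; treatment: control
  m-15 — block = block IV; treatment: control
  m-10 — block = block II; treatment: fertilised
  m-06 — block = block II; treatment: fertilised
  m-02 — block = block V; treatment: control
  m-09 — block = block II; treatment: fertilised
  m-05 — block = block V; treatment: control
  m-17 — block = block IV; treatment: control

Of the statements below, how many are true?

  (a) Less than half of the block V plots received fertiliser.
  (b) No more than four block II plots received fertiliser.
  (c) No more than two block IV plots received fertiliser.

(a) block V: |A| = 6, |A ∩ B| = 2; needs |A ∩ B| < |A ∖ B| — true.
(b) block II: |A| = 5, |A ∩ B| = 5; needs |A ∩ B| ≤ 4 — false.
(c) block IV: |A| = 7, |A ∩ B| = 2; needs |A ∩ B| ≤ 2 — true.

2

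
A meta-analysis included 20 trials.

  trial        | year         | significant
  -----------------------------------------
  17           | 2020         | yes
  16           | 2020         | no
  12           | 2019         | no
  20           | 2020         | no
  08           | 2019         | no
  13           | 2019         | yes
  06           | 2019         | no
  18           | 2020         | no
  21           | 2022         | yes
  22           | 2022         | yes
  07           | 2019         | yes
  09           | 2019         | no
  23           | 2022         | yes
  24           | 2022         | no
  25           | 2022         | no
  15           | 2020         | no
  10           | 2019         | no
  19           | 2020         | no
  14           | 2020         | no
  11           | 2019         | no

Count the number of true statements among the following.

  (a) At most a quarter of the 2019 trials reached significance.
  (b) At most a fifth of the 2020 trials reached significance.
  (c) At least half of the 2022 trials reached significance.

(a) 2019: |A| = 8, |A ∩ B| = 2; needs |A ∩ B| / |A| ≤ 1/4 — true.
(b) 2020: |A| = 7, |A ∩ B| = 1; needs |A ∩ B| / |A| ≤ 1/5 — true.
(c) 2022: |A| = 5, |A ∩ B| = 3; needs |A ∩ B| ≥ |A ∖ B| — true.

3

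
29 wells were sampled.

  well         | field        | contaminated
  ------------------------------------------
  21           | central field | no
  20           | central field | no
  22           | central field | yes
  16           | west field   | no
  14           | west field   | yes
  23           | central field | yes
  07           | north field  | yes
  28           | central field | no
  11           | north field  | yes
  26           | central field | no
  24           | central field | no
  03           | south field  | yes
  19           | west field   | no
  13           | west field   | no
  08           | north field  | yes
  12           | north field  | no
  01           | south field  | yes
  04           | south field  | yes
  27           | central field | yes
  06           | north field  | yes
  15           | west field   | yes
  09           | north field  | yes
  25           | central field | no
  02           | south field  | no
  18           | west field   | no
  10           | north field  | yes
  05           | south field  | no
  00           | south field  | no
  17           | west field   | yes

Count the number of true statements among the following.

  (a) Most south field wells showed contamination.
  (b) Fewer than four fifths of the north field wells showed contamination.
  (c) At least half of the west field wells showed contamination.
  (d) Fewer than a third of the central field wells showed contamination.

0

(a) south field: |A| = 6, |A ∩ B| = 3; needs |A ∩ B| > |A ∖ B| — false.
(b) north field: |A| = 7, |A ∩ B| = 6; needs |A ∩ B| / |A| < 4/5 — false.
(c) west field: |A| = 7, |A ∩ B| = 3; needs |A ∩ B| ≥ |A ∖ B| — false.
(d) central field: |A| = 9, |A ∩ B| = 3; needs |A ∩ B| / |A| < 1/3 — false.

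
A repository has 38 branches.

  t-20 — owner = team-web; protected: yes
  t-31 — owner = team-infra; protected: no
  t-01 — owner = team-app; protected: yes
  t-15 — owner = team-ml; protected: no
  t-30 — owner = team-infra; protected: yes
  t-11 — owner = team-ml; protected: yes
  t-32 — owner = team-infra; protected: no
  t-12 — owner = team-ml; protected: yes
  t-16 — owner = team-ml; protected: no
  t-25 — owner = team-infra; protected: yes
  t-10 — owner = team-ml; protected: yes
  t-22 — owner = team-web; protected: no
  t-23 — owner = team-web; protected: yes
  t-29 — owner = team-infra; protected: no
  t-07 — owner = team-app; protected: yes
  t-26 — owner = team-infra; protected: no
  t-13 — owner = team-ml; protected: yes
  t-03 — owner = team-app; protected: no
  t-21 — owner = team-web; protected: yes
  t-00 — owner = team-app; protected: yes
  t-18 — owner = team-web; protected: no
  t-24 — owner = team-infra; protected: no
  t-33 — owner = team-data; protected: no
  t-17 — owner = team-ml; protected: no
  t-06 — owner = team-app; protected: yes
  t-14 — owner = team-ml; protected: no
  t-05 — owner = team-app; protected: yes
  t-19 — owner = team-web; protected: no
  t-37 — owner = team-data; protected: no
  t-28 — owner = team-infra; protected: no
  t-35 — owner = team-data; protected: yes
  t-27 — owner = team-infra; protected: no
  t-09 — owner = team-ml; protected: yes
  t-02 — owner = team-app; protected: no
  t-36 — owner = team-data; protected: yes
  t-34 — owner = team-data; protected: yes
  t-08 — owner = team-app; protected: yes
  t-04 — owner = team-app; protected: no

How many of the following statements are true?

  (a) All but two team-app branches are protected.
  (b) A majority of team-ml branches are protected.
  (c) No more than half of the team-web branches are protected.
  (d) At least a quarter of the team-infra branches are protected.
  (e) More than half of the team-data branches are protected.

3

(a) team-app: |A| = 9, |A ∩ B| = 6; needs |A ∖ B| = 2 — false.
(b) team-ml: |A| = 9, |A ∩ B| = 5; needs |A ∩ B| > |A ∖ B| — true.
(c) team-web: |A| = 6, |A ∩ B| = 3; needs |A ∩ B| ≤ |A ∖ B| — true.
(d) team-infra: |A| = 9, |A ∩ B| = 2; needs |A ∩ B| / |A| ≥ 1/4 — false.
(e) team-data: |A| = 5, |A ∩ B| = 3; needs |A ∩ B| > |A ∖ B| — true.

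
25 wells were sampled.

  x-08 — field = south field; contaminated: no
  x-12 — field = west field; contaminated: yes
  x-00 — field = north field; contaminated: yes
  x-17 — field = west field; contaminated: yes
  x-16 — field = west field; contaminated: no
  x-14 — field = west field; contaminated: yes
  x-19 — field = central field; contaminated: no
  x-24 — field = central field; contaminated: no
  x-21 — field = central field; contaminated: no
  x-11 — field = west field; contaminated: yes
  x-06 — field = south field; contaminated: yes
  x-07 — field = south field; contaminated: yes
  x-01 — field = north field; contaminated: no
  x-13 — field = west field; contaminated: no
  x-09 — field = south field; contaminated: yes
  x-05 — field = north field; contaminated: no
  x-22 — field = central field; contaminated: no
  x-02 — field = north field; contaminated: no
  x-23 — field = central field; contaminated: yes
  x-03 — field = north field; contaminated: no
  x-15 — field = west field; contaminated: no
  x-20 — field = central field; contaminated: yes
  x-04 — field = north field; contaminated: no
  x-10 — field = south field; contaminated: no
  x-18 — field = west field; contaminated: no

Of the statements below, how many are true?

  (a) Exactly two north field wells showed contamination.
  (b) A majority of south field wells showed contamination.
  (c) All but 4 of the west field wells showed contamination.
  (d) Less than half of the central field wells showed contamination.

3

(a) north field: |A| = 6, |A ∩ B| = 1; needs |A ∩ B| = 2 — false.
(b) south field: |A| = 5, |A ∩ B| = 3; needs |A ∩ B| > |A ∖ B| — true.
(c) west field: |A| = 8, |A ∩ B| = 4; needs |A ∖ B| = 4 — true.
(d) central field: |A| = 6, |A ∩ B| = 2; needs |A ∩ B| < |A ∖ B| — true.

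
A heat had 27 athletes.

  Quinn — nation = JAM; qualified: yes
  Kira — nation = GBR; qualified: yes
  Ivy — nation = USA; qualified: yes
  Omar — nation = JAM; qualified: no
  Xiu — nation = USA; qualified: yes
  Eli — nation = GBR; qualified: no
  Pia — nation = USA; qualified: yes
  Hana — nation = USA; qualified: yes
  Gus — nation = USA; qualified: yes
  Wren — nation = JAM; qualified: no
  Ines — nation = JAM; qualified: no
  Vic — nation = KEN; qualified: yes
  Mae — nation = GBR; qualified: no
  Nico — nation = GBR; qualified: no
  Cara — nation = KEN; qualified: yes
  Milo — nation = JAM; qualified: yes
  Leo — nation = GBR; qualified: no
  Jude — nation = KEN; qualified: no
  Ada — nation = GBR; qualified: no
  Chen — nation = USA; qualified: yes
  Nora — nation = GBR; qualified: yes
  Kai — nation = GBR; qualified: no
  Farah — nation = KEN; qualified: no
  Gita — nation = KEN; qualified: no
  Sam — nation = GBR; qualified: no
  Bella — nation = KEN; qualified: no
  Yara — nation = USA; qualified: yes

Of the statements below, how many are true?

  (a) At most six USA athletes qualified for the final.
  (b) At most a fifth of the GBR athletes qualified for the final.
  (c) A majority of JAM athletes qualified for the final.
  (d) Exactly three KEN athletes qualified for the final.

0

(a) USA: |A| = 7, |A ∩ B| = 7; needs |A ∩ B| ≤ 6 — false.
(b) GBR: |A| = 9, |A ∩ B| = 2; needs |A ∩ B| / |A| ≤ 1/5 — false.
(c) JAM: |A| = 5, |A ∩ B| = 2; needs |A ∩ B| > |A ∖ B| — false.
(d) KEN: |A| = 6, |A ∩ B| = 2; needs |A ∩ B| = 3 — false.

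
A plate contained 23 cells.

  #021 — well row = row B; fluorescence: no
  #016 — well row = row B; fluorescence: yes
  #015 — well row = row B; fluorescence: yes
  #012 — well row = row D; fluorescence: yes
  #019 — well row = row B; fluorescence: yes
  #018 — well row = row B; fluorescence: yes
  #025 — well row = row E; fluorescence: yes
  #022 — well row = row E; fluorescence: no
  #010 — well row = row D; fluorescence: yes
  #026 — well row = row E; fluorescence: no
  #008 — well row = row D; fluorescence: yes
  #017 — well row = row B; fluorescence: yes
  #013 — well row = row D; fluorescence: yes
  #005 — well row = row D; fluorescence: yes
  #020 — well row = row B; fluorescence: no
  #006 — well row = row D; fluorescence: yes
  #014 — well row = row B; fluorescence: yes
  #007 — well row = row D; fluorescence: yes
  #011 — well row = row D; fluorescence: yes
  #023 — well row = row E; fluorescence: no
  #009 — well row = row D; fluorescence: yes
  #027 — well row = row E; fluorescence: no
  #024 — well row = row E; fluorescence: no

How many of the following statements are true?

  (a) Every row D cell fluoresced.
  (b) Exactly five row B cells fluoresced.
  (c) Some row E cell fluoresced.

(a) row D: |A| = 9, |A ∩ B| = 9; needs A ⊆ B, i.e. every element of A is in B (|A ∖ B| = 0) — true.
(b) row B: |A| = 8, |A ∩ B| = 6; needs |A ∩ B| = 5 — false.
(c) row E: |A| = 6, |A ∩ B| = 1; needs A ∩ B ≠ ∅ (|A ∩ B| ≥ 1) — true.

2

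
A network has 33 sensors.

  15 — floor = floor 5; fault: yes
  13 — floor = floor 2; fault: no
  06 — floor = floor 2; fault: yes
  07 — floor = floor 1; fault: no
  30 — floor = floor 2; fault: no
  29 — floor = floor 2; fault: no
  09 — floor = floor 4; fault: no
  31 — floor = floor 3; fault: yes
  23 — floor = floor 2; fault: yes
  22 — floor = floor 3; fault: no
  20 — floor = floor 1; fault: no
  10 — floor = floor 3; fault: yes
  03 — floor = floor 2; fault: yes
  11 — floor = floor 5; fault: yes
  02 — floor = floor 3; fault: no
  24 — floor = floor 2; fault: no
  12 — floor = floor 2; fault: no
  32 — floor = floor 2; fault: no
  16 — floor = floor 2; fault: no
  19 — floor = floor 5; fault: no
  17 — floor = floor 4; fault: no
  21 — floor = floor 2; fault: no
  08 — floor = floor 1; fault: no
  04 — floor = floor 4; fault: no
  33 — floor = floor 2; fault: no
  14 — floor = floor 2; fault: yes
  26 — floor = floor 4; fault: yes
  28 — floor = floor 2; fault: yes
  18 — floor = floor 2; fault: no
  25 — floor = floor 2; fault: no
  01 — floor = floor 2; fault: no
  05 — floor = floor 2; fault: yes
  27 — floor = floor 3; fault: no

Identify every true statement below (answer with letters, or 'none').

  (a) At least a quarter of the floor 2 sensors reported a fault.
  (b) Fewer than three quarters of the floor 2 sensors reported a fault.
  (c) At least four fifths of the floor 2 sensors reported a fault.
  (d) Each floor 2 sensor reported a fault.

(a), (b)

|A| = 18, |A ∩ B| = 6, |A ∖ B| = 12.
(a) |A ∩ B| / |A| ≥ 1/4: holds.
(b) |A ∩ B| / |A| < 3/4: holds.
(c) |A ∩ B| / |A| ≥ 4/5: fails.
(d) A ⊆ B, i.e. every element of A is in B (|A ∖ B| = 0): fails.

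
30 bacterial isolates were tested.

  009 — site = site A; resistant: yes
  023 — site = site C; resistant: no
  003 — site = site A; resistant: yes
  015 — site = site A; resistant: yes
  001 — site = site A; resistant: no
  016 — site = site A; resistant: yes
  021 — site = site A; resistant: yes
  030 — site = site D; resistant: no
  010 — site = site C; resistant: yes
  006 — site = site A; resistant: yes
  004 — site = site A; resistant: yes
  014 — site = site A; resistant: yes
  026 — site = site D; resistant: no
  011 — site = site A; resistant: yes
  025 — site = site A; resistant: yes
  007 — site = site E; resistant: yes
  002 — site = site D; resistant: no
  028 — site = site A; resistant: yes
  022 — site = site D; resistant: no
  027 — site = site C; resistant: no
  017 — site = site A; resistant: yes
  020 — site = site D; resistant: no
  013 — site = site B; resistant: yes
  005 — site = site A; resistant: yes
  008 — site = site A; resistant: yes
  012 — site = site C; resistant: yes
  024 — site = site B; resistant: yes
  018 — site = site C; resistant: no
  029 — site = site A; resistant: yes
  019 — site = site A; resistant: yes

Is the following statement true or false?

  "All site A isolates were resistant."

False

Truth condition: A ⊆ B, i.e. every element of A is in B (|A ∖ B| = 0).
|A| = 17, |A ∩ B| = 16, |A ∖ B| = 1.
So the statement is false.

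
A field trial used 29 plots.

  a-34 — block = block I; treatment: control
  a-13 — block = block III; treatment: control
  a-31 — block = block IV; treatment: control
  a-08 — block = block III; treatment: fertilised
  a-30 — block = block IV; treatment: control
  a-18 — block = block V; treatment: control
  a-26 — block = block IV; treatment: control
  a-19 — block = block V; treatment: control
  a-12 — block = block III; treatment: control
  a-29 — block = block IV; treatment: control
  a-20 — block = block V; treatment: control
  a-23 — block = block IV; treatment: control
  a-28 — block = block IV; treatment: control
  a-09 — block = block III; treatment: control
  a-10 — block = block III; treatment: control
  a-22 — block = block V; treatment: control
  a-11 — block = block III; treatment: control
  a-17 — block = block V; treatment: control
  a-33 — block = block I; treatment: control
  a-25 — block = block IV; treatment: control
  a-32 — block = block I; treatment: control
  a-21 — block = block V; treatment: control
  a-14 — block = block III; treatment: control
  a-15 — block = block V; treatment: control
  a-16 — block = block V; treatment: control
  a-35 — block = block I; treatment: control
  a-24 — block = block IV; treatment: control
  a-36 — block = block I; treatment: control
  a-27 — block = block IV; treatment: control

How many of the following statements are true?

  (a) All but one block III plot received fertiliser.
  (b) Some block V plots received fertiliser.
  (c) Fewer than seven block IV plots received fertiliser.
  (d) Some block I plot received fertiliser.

(a) block III: |A| = 7, |A ∩ B| = 1; needs |A ∖ B| = 1 — false.
(b) block V: |A| = 8, |A ∩ B| = 0; needs A ∩ B ≠ ∅ (|A ∩ B| ≥ 1) — false.
(c) block IV: |A| = 9, |A ∩ B| = 0; needs |A ∩ B| < 7 — true.
(d) block I: |A| = 5, |A ∩ B| = 0; needs A ∩ B ≠ ∅ (|A ∩ B| ≥ 1) — false.

1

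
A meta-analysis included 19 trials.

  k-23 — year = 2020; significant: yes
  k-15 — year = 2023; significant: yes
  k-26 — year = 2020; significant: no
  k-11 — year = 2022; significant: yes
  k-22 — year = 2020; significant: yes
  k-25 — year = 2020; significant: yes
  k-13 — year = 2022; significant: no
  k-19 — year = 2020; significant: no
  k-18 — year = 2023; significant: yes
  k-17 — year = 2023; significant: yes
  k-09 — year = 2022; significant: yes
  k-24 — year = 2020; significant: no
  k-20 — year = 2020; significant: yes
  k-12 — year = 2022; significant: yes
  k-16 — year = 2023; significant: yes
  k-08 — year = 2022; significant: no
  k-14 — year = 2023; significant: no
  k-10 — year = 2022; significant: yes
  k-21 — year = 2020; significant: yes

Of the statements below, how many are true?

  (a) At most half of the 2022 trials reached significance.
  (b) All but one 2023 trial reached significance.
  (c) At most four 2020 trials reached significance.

1

(a) 2022: |A| = 6, |A ∩ B| = 4; needs |A ∩ B| ≤ |A ∖ B| — false.
(b) 2023: |A| = 5, |A ∩ B| = 4; needs |A ∖ B| = 1 — true.
(c) 2020: |A| = 8, |A ∩ B| = 5; needs |A ∩ B| ≤ 4 — false.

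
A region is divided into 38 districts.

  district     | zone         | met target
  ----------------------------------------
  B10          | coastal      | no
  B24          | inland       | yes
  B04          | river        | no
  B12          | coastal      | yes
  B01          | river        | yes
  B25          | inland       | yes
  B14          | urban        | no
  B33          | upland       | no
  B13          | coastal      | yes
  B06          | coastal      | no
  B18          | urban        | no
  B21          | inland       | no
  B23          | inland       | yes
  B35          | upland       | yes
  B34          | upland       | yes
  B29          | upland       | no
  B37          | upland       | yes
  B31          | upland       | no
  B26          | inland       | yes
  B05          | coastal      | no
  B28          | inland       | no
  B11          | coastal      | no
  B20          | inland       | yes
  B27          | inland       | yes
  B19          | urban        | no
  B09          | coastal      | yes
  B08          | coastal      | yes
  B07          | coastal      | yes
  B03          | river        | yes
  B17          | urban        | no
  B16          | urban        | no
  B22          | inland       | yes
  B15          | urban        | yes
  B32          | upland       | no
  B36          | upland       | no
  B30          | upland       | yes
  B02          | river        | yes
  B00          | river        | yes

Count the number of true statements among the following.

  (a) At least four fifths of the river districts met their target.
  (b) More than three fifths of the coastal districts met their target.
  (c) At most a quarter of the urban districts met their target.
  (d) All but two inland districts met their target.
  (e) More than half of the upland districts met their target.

3

(a) river: |A| = 5, |A ∩ B| = 4; needs |A ∩ B| / |A| ≥ 4/5 — true.
(b) coastal: |A| = 9, |A ∩ B| = 5; needs |A ∩ B| / |A| > 3/5 — false.
(c) urban: |A| = 6, |A ∩ B| = 1; needs |A ∩ B| / |A| ≤ 1/4 — true.
(d) inland: |A| = 9, |A ∩ B| = 7; needs |A ∖ B| = 2 — true.
(e) upland: |A| = 9, |A ∩ B| = 4; needs |A ∩ B| > |A ∖ B| — false.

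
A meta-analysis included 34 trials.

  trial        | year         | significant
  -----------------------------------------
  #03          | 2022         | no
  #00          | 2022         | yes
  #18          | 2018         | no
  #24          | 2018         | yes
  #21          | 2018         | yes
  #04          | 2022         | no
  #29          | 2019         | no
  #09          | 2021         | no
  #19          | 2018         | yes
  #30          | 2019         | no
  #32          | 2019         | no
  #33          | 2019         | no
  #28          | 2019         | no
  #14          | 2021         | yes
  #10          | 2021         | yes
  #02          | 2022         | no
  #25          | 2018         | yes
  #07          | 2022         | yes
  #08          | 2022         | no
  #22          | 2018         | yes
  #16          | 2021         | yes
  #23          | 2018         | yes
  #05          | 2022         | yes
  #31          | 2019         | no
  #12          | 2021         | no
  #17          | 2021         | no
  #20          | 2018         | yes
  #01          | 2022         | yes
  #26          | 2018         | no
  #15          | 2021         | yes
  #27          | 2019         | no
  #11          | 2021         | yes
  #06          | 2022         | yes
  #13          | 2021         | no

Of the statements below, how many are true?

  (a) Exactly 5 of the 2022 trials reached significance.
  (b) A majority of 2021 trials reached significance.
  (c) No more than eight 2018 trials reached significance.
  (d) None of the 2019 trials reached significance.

4

(a) 2022: |A| = 9, |A ∩ B| = 5; needs |A ∩ B| = 5 — true.
(b) 2021: |A| = 9, |A ∩ B| = 5; needs |A ∩ B| > |A ∖ B| — true.
(c) 2018: |A| = 9, |A ∩ B| = 7; needs |A ∩ B| ≤ 8 — true.
(d) 2019: |A| = 7, |A ∩ B| = 0; needs A ∩ B = ∅ (|A ∩ B| = 0) — true.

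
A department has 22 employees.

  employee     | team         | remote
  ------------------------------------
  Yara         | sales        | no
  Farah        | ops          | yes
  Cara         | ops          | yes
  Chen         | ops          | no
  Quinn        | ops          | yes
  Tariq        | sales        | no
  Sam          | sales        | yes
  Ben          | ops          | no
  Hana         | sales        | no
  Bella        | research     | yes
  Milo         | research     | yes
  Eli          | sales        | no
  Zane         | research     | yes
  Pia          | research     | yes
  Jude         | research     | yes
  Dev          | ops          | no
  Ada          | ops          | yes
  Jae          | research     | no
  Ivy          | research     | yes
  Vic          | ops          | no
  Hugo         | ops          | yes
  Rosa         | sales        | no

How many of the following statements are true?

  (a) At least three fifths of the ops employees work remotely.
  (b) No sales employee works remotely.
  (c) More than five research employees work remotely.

1

(a) ops: |A| = 9, |A ∩ B| = 5; needs |A ∩ B| / |A| ≥ 3/5 — false.
(b) sales: |A| = 6, |A ∩ B| = 1; needs A ∩ B = ∅ (|A ∩ B| = 0) — false.
(c) research: |A| = 7, |A ∩ B| = 6; needs |A ∩ B| > 5 — true.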